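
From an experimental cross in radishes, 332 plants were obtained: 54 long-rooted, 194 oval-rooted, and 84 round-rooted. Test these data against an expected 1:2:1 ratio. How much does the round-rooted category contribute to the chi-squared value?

Under the 1:2:1 hypothesis (Σ ratio = 4, N = 332):
  long-rooted: 332 × 1/4 = 83
  oval-rooted: 332 × 2/4 = 166
  round-rooted: 332 × 1/4 = 83
Contribution of round-rooted: (84 − 83)² / 83 = 0.0120

0.012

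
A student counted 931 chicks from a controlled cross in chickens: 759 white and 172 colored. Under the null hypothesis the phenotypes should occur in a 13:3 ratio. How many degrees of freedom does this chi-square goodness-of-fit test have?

1

A goodness-of-fit test with 2 phenotype classes has df = 2 − 1 = 1.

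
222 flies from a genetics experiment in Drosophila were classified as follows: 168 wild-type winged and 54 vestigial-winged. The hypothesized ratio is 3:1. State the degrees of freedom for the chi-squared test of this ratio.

A goodness-of-fit test with 2 phenotype classes has df = 2 − 1 = 1.

1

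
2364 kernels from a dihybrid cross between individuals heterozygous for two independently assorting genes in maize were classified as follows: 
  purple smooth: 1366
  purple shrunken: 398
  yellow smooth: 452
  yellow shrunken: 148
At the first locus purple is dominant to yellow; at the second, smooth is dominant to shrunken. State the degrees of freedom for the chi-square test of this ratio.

3

A dihybrid F₂ with independent assortment and complete dominance at both loci gives a 9:3:3:1 phenotypic ratio.
A goodness-of-fit test with 4 phenotype classes has df = 4 − 1 = 3.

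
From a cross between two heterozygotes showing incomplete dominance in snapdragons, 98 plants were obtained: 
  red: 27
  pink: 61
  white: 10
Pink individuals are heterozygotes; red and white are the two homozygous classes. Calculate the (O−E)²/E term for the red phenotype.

With incomplete dominance, a heterozygote × heterozygote cross gives a 1:2:1 phenotypic ratio.
Expected counts for N = 98 under a 1:2:1 ratio (total parts = 4):
  red: 98 × 1/4 = 24.5
  pink: 98 × 2/4 = 49
  white: 98 × 1/4 = 24.5
Contribution of red: (27 − 24.5)² / 24.5 = 0.2551

0.255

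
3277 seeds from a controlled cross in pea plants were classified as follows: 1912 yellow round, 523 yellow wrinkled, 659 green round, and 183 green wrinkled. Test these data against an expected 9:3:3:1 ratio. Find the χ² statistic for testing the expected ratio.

Expected counts for N = 3277 under a 9:3:3:1 ratio (total parts = 16):
  yellow round: 3277 × 9/16 = 1843.3125
  yellow wrinkled: 3277 × 3/16 = 614.4375
  green round: 3277 × 3/16 = 614.4375
  green wrinkled: 3277 × 1/16 = 204.8125
χ² = Σ (O − E)² / E
  yellow round: (1912 − 1843.3125)² / 1843.3125 = 2.5595
  yellow wrinkled: (523 − 614.4375)² / 614.4375 = 13.6073
  green round: (659 − 614.4375)² / 614.4375 = 3.2319
  green wrinkled: (183 − 204.8125)² / 204.8125 = 2.3230
χ² = 2.5595 + 13.6073 + 3.2319 + 2.3230 = 21.7217 ≈ 21.722

21.722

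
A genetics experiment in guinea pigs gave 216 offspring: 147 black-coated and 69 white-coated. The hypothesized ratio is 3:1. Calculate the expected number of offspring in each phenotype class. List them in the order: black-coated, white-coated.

162, 54

Under the 3:1 hypothesis (Σ ratio = 4, N = 216):
  black-coated: 216 × 3/4 = 162
  white-coated: 216 × 1/4 = 54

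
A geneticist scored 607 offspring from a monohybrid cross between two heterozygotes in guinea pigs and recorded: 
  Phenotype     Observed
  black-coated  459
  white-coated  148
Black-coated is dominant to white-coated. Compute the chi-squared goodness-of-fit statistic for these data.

0.124

For a monohybrid cross between heterozygotes with complete dominance, the expected phenotypic ratio is 3:1.
The 3:1 ratio has 4 parts, so with N = 607 the expected counts are:
  black-coated: 607 × 3/4 = 455.25
  white-coated: 607 × 1/4 = 151.75
χ² = Σ (O − E)² / E
  black-coated: (459 − 455.25)² / 455.25 = 0.0309
  white-coated: (148 − 151.75)² / 151.75 = 0.0927
χ² = 0.0309 + 0.0927 = 0.1236 ≈ 0.124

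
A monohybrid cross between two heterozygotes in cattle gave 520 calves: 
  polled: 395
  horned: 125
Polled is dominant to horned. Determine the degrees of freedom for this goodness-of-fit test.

For a monohybrid cross between heterozygotes with complete dominance, the expected phenotypic ratio is 3:1.
A goodness-of-fit test with 2 phenotype classes has df = 2 − 1 = 1.

1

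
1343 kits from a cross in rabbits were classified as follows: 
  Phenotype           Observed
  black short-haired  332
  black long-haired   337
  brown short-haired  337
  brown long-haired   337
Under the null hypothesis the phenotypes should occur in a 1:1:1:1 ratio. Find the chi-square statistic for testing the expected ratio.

0.056

Total ratio parts = 4. Expected numbers out of 1343:
  black short-haired: 1343 × 1/4 = 335.75
  black long-haired: 1343 × 1/4 = 335.75
  brown short-haired: 1343 × 1/4 = 335.75
  brown long-haired: 1343 × 1/4 = 335.75
χ² = Σ (O − E)² / E
  black short-haired: (332 − 335.75)² / 335.75 = 0.0419
  black long-haired: (337 − 335.75)² / 335.75 = 0.0047
  brown short-haired: (337 − 335.75)² / 335.75 = 0.0047
  brown long-haired: (337 − 335.75)² / 335.75 = 0.0047
χ² = 0.0419 + 0.0047 + 0.0047 + 0.0047 = 0.056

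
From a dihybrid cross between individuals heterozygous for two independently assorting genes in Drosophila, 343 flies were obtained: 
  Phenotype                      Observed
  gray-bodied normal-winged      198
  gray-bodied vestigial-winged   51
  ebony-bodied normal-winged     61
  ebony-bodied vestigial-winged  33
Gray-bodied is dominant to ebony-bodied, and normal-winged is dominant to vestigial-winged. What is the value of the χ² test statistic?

A dihybrid F₂ with independent assortment and complete dominance at both loci gives a 9:3:3:1 phenotypic ratio.
Expected counts for N = 343 under a 9:3:3:1 ratio (total parts = 16):
  gray-bodied normal-winged: 343 × 9/16 = 192.9375
  gray-bodied vestigial-winged: 343 × 3/16 = 64.3125
  ebony-bodied normal-winged: 343 × 3/16 = 64.3125
  ebony-bodied vestigial-winged: 343 × 1/16 = 21.4375
χ² = Σ (O − E)² / E
  gray-bodied normal-winged: (198 − 192.9375)² / 192.9375 = 0.1328
  gray-bodied vestigial-winged: (51 − 64.3125)² / 64.3125 = 2.7556
  ebony-bodied normal-winged: (61 − 64.3125)² / 64.3125 = 0.1706
  ebony-bodied vestigial-winged: (33 − 21.4375)² / 21.4375 = 6.2363
χ² = 0.1328 + 2.7556 + 0.1706 + 6.2363 = 9.2953 ≈ 9.295

9.295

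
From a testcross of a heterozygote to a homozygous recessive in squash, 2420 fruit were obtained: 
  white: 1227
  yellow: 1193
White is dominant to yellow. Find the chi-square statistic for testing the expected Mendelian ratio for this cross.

A testcross of a heterozygote (Aa × aa) gives a 1:1 phenotypic ratio.
The 1:1 ratio has 2 parts, so with N = 2420 the expected counts are:
  white: 2420 × 1/2 = 1210
  yellow: 2420 × 1/2 = 1210
χ² = Σ (O − E)² / E
  white: (1227 − 1210)² / 1210 = 0.2388
  yellow: (1193 − 1210)² / 1210 = 0.2388
χ² = 0.2388 + 0.2388 = 0.4776 ≈ 0.478

0.478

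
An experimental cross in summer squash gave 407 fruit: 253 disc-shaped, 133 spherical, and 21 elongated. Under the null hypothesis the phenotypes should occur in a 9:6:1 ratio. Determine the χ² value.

5.827

The 9:6:1 ratio has 16 parts, so with N = 407 the expected counts are:
  disc-shaped: 407 × 9/16 = 228.9375
  spherical: 407 × 6/16 = 152.625
  elongated: 407 × 1/16 = 25.4375
χ² = Σ (O − E)² / E
  disc-shaped: (253 − 228.9375)² / 228.9375 = 2.5291
  spherical: (133 − 152.625)² / 152.625 = 2.5234
  elongated: (21 − 25.4375)² / 25.4375 = 0.7741
χ² = 2.5291 + 2.5234 + 0.7741 = 5.8266 ≈ 5.827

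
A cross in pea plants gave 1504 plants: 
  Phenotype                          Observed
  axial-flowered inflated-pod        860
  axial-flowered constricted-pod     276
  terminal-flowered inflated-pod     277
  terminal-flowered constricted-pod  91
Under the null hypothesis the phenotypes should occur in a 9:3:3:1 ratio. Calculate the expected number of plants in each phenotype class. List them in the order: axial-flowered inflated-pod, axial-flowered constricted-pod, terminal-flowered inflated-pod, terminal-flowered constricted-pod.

Under the 9:3:3:1 hypothesis (Σ ratio = 16, N = 1504):
  axial-flowered inflated-pod: 1504 × 9/16 = 846
  axial-flowered constricted-pod: 1504 × 3/16 = 282
  terminal-flowered inflated-pod: 1504 × 3/16 = 282
  terminal-flowered constricted-pod: 1504 × 1/16 = 94

846, 282, 282, 94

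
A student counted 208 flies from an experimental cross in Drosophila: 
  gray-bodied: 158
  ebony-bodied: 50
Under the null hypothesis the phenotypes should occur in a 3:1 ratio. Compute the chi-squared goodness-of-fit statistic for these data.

Under the 3:1 hypothesis (Σ ratio = 4, N = 208):
  gray-bodied: 208 × 3/4 = 156
  ebony-bodied: 208 × 1/4 = 52
χ² = Σ (O − E)² / E
  gray-bodied: (158 − 156)² / 156 = 0.0256
  ebony-bodied: (50 − 52)² / 52 = 0.0769
χ² = 0.0256 + 0.0769 = 0.1025 ≈ 0.103

0.103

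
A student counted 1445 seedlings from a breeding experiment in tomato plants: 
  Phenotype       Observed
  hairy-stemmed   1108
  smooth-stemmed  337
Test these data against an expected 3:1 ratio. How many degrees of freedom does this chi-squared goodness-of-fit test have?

1

A goodness-of-fit test with 2 phenotype classes has df = 2 − 1 = 1.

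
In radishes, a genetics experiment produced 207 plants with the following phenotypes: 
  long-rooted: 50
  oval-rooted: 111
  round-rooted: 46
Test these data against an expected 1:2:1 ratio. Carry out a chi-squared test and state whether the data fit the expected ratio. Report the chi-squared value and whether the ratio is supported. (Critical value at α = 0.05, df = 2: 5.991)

Under the 1:2:1 hypothesis (Σ ratio = 4, N = 207):
  long-rooted: 207 × 1/4 = 51.75
  oval-rooted: 207 × 2/4 = 103.5
  round-rooted: 207 × 1/4 = 51.75
χ² = Σ (O − E)² / E
  long-rooted: (50 − 51.75)² / 51.75 = 0.0592
  oval-rooted: (111 − 103.5)² / 103.5 = 0.5435
  round-rooted: (46 − 51.75)² / 51.75 = 0.6389
χ² = 0.0592 + 0.5435 + 0.6389 = 1.2416 ≈ 1.242
Degrees of freedom = 3 − 1 = 2; critical value at α = 0.05 is 5.991.
Since 1.242 < 5.991, we fail to reject the null hypothesis — the data are consistent with the 1:2:1 ratio.

1.242; consistent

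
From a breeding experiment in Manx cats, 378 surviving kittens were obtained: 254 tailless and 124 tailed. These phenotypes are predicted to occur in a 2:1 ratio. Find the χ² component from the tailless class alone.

The 2:1 ratio has 3 parts, so with N = 378 the expected counts are:
  tailless: 378 × 2/3 = 252
  tailed: 378 × 1/3 = 126
Contribution of tailless: (254 − 252)² / 252 = 0.0159

0.016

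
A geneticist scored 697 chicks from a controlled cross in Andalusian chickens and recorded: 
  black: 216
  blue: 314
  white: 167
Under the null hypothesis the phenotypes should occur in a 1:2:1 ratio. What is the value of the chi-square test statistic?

13.720

Total ratio parts = 4. Expected numbers out of 697:
  black: 697 × 1/4 = 174.25
  blue: 697 × 2/4 = 348.5
  white: 697 × 1/4 = 174.25
χ² = Σ (O − E)² / E
  black: (216 − 174.25)² / 174.25 = 10.0032
  blue: (314 − 348.5)² / 348.5 = 3.4154
  white: (167 − 174.25)² / 174.25 = 0.3016
χ² = 10.0032 + 3.4154 + 0.3016 = 13.7202 ≈ 13.720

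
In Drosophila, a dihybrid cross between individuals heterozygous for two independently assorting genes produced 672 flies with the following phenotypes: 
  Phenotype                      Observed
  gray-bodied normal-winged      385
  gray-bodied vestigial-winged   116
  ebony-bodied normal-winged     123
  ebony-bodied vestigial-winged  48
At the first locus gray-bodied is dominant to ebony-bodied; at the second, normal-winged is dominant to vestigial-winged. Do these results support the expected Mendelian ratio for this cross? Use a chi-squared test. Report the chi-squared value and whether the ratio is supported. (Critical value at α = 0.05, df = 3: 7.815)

A dihybrid F₂ with independent assortment and complete dominance at both loci gives a 9:3:3:1 phenotypic ratio.
Total ratio parts = 16. Expected numbers out of 672:
  gray-bodied normal-winged: 672 × 9/16 = 378
  gray-bodied vestigial-winged: 672 × 3/16 = 126
  ebony-bodied normal-winged: 672 × 3/16 = 126
  ebony-bodied vestigial-winged: 672 × 1/16 = 42
χ² = Σ (O − E)² / E
  gray-bodied normal-winged: (385 − 378)² / 378 = 0.1296
  gray-bodied vestigial-winged: (116 − 126)² / 126 = 0.7937
  ebony-bodied normal-winged: (123 − 126)² / 126 = 0.0714
  ebony-bodied vestigial-winged: (48 − 42)² / 42 = 0.8571
χ² = 0.1296 + 0.7937 + 0.0714 + 0.8571 = 1.8518 ≈ 1.852
Degrees of freedom = 4 − 1 = 3; critical value at α = 0.05 is 7.815.
Since 1.852 < 7.815, we fail to reject the null hypothesis — the data are consistent with the 9:3:3:1 ratio.

1.852; consistent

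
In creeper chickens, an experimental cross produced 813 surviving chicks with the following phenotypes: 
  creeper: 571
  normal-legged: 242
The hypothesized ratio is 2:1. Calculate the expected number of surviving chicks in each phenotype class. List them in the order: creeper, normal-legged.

542, 271

Expected counts for N = 813 under a 2:1 ratio (total parts = 3):
  creeper: 813 × 2/3 = 542
  normal-legged: 813 × 1/3 = 271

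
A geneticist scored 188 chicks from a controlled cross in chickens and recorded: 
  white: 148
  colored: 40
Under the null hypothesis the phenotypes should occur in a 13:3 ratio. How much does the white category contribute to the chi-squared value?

0.148

Expected counts for N = 188 under a 13:3 ratio (total parts = 16):
  white: 188 × 13/16 = 152.75
  colored: 188 × 3/16 = 35.25
Contribution of white: (148 − 152.75)² / 152.75 = 0.1477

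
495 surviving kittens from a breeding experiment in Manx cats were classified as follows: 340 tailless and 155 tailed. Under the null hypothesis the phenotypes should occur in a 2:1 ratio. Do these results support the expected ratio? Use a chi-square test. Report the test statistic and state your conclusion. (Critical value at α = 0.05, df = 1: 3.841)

Total ratio parts = 3. Expected numbers out of 495:
  tailless: 495 × 2/3 = 330
  tailed: 495 × 1/3 = 165
χ² = Σ (O − E)² / E
  tailless: (340 − 330)² / 330 = 0.3030
  tailed: (155 − 165)² / 165 = 0.6061
χ² = 0.3030 + 0.6061 = 0.9091 ≈ 0.909
Degrees of freedom = 2 − 1 = 1; critical value at α = 0.05 is 3.841.
Since 0.909 < 3.841, we fail to reject the null hypothesis — the data are consistent with the 2:1 ratio.

0.909; consistent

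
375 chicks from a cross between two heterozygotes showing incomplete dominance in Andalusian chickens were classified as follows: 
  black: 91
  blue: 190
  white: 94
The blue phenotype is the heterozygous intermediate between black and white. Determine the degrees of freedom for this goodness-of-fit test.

2

With incomplete dominance, a heterozygote × heterozygote cross gives a 1:2:1 phenotypic ratio.
A goodness-of-fit test with 3 phenotype classes has df = 3 − 1 = 2.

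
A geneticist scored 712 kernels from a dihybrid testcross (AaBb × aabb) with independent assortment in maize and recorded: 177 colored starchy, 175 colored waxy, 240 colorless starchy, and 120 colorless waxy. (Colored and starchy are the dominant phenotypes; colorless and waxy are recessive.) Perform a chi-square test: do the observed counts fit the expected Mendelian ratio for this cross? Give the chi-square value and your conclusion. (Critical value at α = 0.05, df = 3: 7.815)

A dihybrid testcross with independent assortment gives a 1:1:1:1 ratio.
Expected counts for N = 712 under a 1:1:1:1 ratio (total parts = 4):
  colored starchy: 712 × 1/4 = 178
  colored waxy: 712 × 1/4 = 178
  colorless starchy: 712 × 1/4 = 178
  colorless waxy: 712 × 1/4 = 178
χ² = Σ (O − E)² / E
  colored starchy: (177 − 178)² / 178 = 0.0056
  colored waxy: (175 − 178)² / 178 = 0.0506
  colorless starchy: (240 − 178)² / 178 = 21.5955
  colorless waxy: (120 − 178)² / 178 = 18.8989
χ² = 0.0056 + 0.0506 + 21.5955 + 18.8989 = 40.5506 ≈ 40.551
Degrees of freedom = 4 − 1 = 3; critical value at α = 0.05 is 7.815.
Since 40.551 > 7.815, we reject the null hypothesis — the data do not fit the 1:1:1:1 ratio.

40.551; not consistent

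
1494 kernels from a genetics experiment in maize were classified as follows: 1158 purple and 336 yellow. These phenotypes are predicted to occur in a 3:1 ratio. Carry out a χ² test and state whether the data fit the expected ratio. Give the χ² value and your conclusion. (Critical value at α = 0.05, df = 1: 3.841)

The 3:1 ratio has 4 parts, so with N = 1494 the expected counts are:
  purple: 1494 × 3/4 = 1120.5
  yellow: 1494 × 1/4 = 373.5
χ² = Σ (O − E)² / E
  purple: (1158 − 1120.5)² / 1120.5 = 1.2550
  yellow: (336 − 373.5)² / 373.5 = 3.7651
χ² = 1.2550 + 3.7651 = 5.0201 ≈ 5.020
Degrees of freedom = 2 − 1 = 1; critical value at α = 0.05 is 3.841.
Since 5.020 > 3.841, we reject the null hypothesis — the data do not fit the 3:1 ratio.

5.020; not consistent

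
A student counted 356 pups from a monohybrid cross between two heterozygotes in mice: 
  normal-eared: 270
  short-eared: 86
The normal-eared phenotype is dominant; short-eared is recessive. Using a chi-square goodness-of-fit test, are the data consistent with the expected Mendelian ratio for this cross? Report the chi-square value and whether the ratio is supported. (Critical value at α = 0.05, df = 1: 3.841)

0.135; consistent

For a monohybrid cross between heterozygotes with complete dominance, the expected phenotypic ratio is 3:1.
Under the 3:1 hypothesis (Σ ratio = 4, N = 356):
  normal-eared: 356 × 3/4 = 267
  short-eared: 356 × 1/4 = 89
χ² = Σ (O − E)² / E
  normal-eared: (270 − 267)² / 267 = 0.0337
  short-eared: (86 − 89)² / 89 = 0.1011
χ² = 0.0337 + 0.1011 = 0.1348 ≈ 0.135
Degrees of freedom = 2 − 1 = 1; critical value at α = 0.05 is 3.841.
Since 0.135 < 3.841, we fail to reject the null hypothesis — the data are consistent with the 3:1 ratio.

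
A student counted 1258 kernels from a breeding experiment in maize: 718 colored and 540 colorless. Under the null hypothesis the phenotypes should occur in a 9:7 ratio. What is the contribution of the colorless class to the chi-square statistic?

0.196

Total ratio parts = 16. Expected numbers out of 1258:
  colored: 1258 × 9/16 = 707.625
  colorless: 1258 × 7/16 = 550.375
Contribution of colorless: (540 − 550.375)² / 550.375 = 0.1956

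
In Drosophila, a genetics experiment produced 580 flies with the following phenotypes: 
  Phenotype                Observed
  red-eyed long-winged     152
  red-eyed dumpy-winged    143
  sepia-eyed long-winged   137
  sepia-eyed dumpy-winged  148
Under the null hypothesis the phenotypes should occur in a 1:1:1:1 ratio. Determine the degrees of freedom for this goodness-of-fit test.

A goodness-of-fit test with 4 phenotype classes has df = 4 − 1 = 3.

3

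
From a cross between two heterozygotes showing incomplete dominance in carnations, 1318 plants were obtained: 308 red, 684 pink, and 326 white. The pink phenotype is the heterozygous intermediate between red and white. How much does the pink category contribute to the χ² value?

With incomplete dominance, a heterozygote × heterozygote cross gives a 1:2:1 phenotypic ratio.
Total ratio parts = 4. Expected numbers out of 1318:
  red: 1318 × 1/4 = 329.5
  pink: 1318 × 2/4 = 659
  white: 1318 × 1/4 = 329.5
Contribution of pink: (684 − 659)² / 659 = 0.9484

0.948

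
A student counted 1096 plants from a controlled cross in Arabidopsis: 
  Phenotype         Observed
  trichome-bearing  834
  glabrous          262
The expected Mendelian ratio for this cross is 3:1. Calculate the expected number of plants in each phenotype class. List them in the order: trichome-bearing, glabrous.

Expected counts for N = 1096 under a 3:1 ratio (total parts = 4):
  trichome-bearing: 1096 × 3/4 = 822
  glabrous: 1096 × 1/4 = 274

822, 274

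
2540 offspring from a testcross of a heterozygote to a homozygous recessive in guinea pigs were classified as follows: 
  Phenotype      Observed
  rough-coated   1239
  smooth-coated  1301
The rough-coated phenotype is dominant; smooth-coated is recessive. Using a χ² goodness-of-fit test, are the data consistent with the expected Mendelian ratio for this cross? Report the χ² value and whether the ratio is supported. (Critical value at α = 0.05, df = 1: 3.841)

A testcross of a heterozygote (Aa × aa) gives a 1:1 phenotypic ratio.
Under the 1:1 hypothesis (Σ ratio = 2, N = 2540):
  rough-coated: 2540 × 1/2 = 1270
  smooth-coated: 2540 × 1/2 = 1270
χ² = Σ (O − E)² / E
  rough-coated: (1239 − 1270)² / 1270 = 0.7567
  smooth-coated: (1301 − 1270)² / 1270 = 0.7567
χ² = 0.7567 + 0.7567 = 1.5134 ≈ 1.513
Degrees of freedom = 2 − 1 = 1; critical value at α = 0.05 is 3.841.
Since 1.513 < 3.841, we fail to reject the null hypothesis — the data are consistent with the 1:1 ratio.

1.513; consistent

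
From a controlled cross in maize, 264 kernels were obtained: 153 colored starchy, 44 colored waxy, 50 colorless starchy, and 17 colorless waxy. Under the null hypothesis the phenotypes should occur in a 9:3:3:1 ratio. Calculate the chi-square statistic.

0.768

Expected counts for N = 264 under a 9:3:3:1 ratio (total parts = 16):
  colored starchy: 264 × 9/16 = 148.5
  colored waxy: 264 × 3/16 = 49.5
  colorless starchy: 264 × 3/16 = 49.5
  colorless waxy: 264 × 1/16 = 16.5
χ² = Σ (O − E)² / E
  colored starchy: (153 − 148.5)² / 148.5 = 0.1364
  colored waxy: (44 − 49.5)² / 49.5 = 0.6111
  colorless starchy: (50 − 49.5)² / 49.5 = 0.0051
  colorless waxy: (17 − 16.5)² / 16.5 = 0.0152
χ² = 0.1364 + 0.6111 + 0.0051 + 0.0152 = 0.7678 ≈ 0.768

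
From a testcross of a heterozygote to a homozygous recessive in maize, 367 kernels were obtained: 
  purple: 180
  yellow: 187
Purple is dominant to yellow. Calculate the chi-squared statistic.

A testcross of a heterozygote (Aa × aa) gives a 1:1 phenotypic ratio.
The 1:1 ratio has 2 parts, so with N = 367 the expected counts are:
  purple: 367 × 1/2 = 183.5
  yellow: 367 × 1/2 = 183.5
χ² = Σ (O − E)² / E
  purple: (180 − 183.5)² / 183.5 = 0.0668
  yellow: (187 − 183.5)² / 183.5 = 0.0668
χ² = 0.0668 + 0.0668 = 0.1336 ≈ 0.134

0.134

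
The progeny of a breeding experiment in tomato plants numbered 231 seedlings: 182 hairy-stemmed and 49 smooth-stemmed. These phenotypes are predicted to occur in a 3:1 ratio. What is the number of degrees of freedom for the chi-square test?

1

A goodness-of-fit test with 2 phenotype classes has df = 2 − 1 = 1.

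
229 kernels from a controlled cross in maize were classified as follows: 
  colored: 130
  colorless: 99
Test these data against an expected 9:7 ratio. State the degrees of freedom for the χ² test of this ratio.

A goodness-of-fit test with 2 phenotype classes has df = 2 − 1 = 1.

1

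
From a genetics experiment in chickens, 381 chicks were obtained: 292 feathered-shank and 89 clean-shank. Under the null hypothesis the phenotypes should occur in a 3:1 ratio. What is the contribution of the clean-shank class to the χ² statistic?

Under the 3:1 hypothesis (Σ ratio = 4, N = 381):
  feathered-shank: 381 × 3/4 = 285.75
  clean-shank: 381 × 1/4 = 95.25
Contribution of clean-shank: (89 − 95.25)² / 95.25 = 0.4101

0.410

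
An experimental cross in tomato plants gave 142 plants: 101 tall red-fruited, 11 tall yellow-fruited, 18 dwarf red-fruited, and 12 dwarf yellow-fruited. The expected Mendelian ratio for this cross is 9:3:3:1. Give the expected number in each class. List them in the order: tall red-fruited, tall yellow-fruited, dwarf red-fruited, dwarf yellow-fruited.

Expected counts for N = 142 under a 9:3:3:1 ratio (total parts = 16):
  tall red-fruited: 142 × 9/16 = 79.875
  tall yellow-fruited: 142 × 3/16 = 26.625
  dwarf red-fruited: 142 × 3/16 = 26.625
  dwarf yellow-fruited: 142 × 1/16 = 8.875

79.875, 26.625, 26.625, 8.875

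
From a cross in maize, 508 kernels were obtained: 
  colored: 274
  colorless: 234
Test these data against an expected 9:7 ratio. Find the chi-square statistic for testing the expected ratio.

Total ratio parts = 16. Expected numbers out of 508:
  colored: 508 × 9/16 = 285.75
  colorless: 508 × 7/16 = 222.25
χ² = Σ (O − E)² / E
  colored: (274 − 285.75)² / 285.75 = 0.4832
  colorless: (234 − 222.25)² / 222.25 = 0.6212
χ² = 0.4832 + 0.6212 = 1.1044 ≈ 1.104

1.104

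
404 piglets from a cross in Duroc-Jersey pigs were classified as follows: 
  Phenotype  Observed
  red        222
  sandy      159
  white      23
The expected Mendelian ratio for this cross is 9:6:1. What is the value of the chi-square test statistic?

Under the 9:6:1 hypothesis (Σ ratio = 16, N = 404):
  red: 404 × 9/16 = 227.25
  sandy: 404 × 6/16 = 151.5
  white: 404 × 1/16 = 25.25
χ² = Σ (O − E)² / E
  red: (222 − 227.25)² / 227.25 = 0.1213
  sandy: (159 − 151.5)² / 151.5 = 0.3713
  white: (23 − 25.25)² / 25.25 = 0.2005
χ² = 0.1213 + 0.3713 + 0.2005 = 0.6931 ≈ 0.693

0.693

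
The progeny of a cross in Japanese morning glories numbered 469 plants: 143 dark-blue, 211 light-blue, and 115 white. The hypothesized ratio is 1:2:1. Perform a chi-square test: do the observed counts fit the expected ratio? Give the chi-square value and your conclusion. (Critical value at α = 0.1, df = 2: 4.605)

8.053; not consistent

The 1:2:1 ratio has 4 parts, so with N = 469 the expected counts are:
  dark-blue: 469 × 1/4 = 117.25
  light-blue: 469 × 2/4 = 234.5
  white: 469 × 1/4 = 117.25
χ² = Σ (O − E)² / E
  dark-blue: (143 − 117.25)² / 117.25 = 5.6551
  light-blue: (211 − 234.5)² / 234.5 = 2.3550
  white: (115 − 117.25)² / 117.25 = 0.0432
χ² = 5.6551 + 2.3550 + 0.0432 = 8.0533 ≈ 8.053
Degrees of freedom = 3 − 1 = 2; critical value at α = 0.1 is 4.605.
Since 8.053 > 4.605, we reject the null hypothesis — the data do not fit the 1:2:1 ratio.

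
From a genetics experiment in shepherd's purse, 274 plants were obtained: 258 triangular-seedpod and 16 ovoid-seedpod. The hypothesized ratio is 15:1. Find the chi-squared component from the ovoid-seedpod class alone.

The 15:1 ratio has 16 parts, so with N = 274 the expected counts are:
  triangular-seedpod: 274 × 15/16 = 256.875
  ovoid-seedpod: 274 × 1/16 = 17.125
Contribution of ovoid-seedpod: (16 − 17.125)² / 17.125 = 0.0739

0.074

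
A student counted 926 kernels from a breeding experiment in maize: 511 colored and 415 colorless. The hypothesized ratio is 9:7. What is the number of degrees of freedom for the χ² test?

1

A goodness-of-fit test with 2 phenotype classes has df = 2 − 1 = 1.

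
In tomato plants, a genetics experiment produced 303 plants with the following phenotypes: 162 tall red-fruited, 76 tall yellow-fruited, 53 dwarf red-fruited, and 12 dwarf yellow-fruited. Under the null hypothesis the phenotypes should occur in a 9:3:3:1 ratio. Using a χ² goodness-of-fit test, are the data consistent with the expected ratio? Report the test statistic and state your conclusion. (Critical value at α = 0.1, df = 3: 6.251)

9.695; not consistent

Under the 9:3:3:1 hypothesis (Σ ratio = 16, N = 303):
  tall red-fruited: 303 × 9/16 = 170.4375
  tall yellow-fruited: 303 × 3/16 = 56.8125
  dwarf red-fruited: 303 × 3/16 = 56.8125
  dwarf yellow-fruited: 303 × 1/16 = 18.9375
χ² = Σ (O − E)² / E
  tall red-fruited: (162 − 170.4375)² / 170.4375 = 0.4177
  tall yellow-fruited: (76 − 56.8125)² / 56.8125 = 6.4803
  dwarf red-fruited: (53 − 56.8125)² / 56.8125 = 0.2558
  dwarf yellow-fruited: (12 − 18.9375)² / 18.9375 = 2.5415
χ² = 0.4177 + 6.4803 + 0.2558 + 2.5415 = 9.6953 ≈ 9.695
Degrees of freedom = 4 − 1 = 3; critical value at α = 0.1 is 6.251.
Since 9.695 > 6.251, we reject the null hypothesis — the data do not fit the 9:3:3:1 ratio.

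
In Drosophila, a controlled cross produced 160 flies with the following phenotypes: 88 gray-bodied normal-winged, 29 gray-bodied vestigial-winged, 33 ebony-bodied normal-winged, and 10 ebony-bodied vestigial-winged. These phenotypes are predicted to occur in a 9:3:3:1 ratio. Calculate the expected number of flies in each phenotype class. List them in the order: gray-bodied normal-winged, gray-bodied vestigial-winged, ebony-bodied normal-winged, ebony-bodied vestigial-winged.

The 9:3:3:1 ratio has 16 parts, so with N = 160 the expected counts are:
  gray-bodied normal-winged: 160 × 9/16 = 90
  gray-bodied vestigial-winged: 160 × 3/16 = 30
  ebony-bodied normal-winged: 160 × 3/16 = 30
  ebony-bodied vestigial-winged: 160 × 1/16 = 10

90, 30, 30, 10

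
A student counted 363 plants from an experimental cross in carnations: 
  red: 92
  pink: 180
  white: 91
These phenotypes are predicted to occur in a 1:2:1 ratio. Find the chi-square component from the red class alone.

Total ratio parts = 4. Expected numbers out of 363:
  red: 363 × 1/4 = 90.75
  pink: 363 × 2/4 = 181.5
  white: 363 × 1/4 = 90.75
Contribution of red: (92 − 90.75)² / 90.75 = 0.0172

0.017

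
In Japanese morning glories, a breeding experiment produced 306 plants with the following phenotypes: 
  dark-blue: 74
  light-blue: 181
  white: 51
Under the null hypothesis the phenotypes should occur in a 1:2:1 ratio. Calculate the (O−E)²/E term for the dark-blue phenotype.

The 1:2:1 ratio has 4 parts, so with N = 306 the expected counts are:
  dark-blue: 306 × 1/4 = 76.5
  light-blue: 306 × 2/4 = 153
  white: 306 × 1/4 = 76.5
Contribution of dark-blue: (74 − 76.5)² / 76.5 = 0.0817

0.082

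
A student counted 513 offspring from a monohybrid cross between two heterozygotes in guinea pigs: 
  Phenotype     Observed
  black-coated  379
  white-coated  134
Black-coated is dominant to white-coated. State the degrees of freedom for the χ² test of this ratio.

For a monohybrid cross between heterozygotes with complete dominance, the expected phenotypic ratio is 3:1.
A goodness-of-fit test with 2 phenotype classes has df = 2 − 1 = 1.

1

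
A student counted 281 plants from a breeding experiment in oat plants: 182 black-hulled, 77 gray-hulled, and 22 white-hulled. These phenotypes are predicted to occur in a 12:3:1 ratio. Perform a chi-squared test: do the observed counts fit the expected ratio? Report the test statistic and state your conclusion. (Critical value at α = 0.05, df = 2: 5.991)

Total ratio parts = 16. Expected numbers out of 281:
  black-hulled: 281 × 12/16 = 210.75
  gray-hulled: 281 × 3/16 = 52.6875
  white-hulled: 281 × 1/16 = 17.5625
χ² = Σ (O − E)² / E
  black-hulled: (182 − 210.75)² / 210.75 = 3.9220
  gray-hulled: (77 − 52.6875)² / 52.6875 = 11.2189
  white-hulled: (22 − 17.5625)² / 17.5625 = 1.1212
χ² = 3.9220 + 11.2189 + 1.1212 = 16.2621 ≈ 16.262
Degrees of freedom = 3 − 1 = 2; critical value at α = 0.05 is 5.991.
Since 16.262 > 5.991, we reject the null hypothesis — the data do not fit the 12:3:1 ratio.

16.262; not consistent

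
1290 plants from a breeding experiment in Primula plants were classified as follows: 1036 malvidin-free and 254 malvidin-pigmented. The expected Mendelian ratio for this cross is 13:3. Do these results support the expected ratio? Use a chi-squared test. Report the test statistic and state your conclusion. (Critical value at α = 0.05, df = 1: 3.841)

0.748; consistent

Under the 13:3 hypothesis (Σ ratio = 16, N = 1290):
  malvidin-free: 1290 × 13/16 = 1048.125
  malvidin-pigmented: 1290 × 3/16 = 241.875
χ² = Σ (O − E)² / E
  malvidin-free: (1036 − 1048.125)² / 1048.125 = 0.1403
  malvidin-pigmented: (254 − 241.875)² / 241.875 = 0.6078
χ² = 0.1403 + 0.6078 = 0.7481 ≈ 0.748
Degrees of freedom = 2 − 1 = 1; critical value at α = 0.05 is 3.841.
Since 0.748 < 3.841, we fail to reject the null hypothesis — the data are consistent with the 13:3 ratio.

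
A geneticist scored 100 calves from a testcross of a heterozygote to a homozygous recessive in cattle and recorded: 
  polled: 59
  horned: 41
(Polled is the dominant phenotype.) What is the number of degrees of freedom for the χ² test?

1

A testcross of a heterozygote (Aa × aa) gives a 1:1 phenotypic ratio.
A goodness-of-fit test with 2 phenotype classes has df = 2 − 1 = 1.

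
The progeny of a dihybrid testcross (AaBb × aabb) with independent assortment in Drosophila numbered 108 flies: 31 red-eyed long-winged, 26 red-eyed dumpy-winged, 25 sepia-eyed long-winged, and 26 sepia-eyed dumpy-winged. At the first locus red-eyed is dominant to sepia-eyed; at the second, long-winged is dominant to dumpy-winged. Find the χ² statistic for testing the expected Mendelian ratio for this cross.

0.815

A dihybrid testcross with independent assortment gives a 1:1:1:1 ratio.
Under the 1:1:1:1 hypothesis (Σ ratio = 4, N = 108):
  red-eyed long-winged: 108 × 1/4 = 27
  red-eyed dumpy-winged: 108 × 1/4 = 27
  sepia-eyed long-winged: 108 × 1/4 = 27
  sepia-eyed dumpy-winged: 108 × 1/4 = 27
χ² = Σ (O − E)² / E
  red-eyed long-winged: (31 − 27)² / 27 = 0.5926
  red-eyed dumpy-winged: (26 − 27)² / 27 = 0.0370
  sepia-eyed long-winged: (25 − 27)² / 27 = 0.1481
  sepia-eyed dumpy-winged: (26 − 27)² / 27 = 0.0370
χ² = 0.5926 + 0.0370 + 0.1481 + 0.0370 = 0.8147 ≈ 0.815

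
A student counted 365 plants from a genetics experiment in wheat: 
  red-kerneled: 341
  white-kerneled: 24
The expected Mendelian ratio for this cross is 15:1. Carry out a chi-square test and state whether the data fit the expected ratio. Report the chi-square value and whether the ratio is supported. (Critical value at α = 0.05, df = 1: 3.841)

0.066; consistent

Under the 15:1 hypothesis (Σ ratio = 16, N = 365):
  red-kerneled: 365 × 15/16 = 342.1875
  white-kerneled: 365 × 1/16 = 22.8125
χ² = Σ (O − E)² / E
  red-kerneled: (341 − 342.1875)² / 342.1875 = 0.0041
  white-kerneled: (24 − 22.8125)² / 22.8125 = 0.0618
χ² = 0.0041 + 0.0618 = 0.0659 ≈ 0.066
Degrees of freedom = 2 − 1 = 1; critical value at α = 0.05 is 3.841.
Since 0.066 < 3.841, we fail to reject the null hypothesis — the data are consistent with the 15:1 ratio.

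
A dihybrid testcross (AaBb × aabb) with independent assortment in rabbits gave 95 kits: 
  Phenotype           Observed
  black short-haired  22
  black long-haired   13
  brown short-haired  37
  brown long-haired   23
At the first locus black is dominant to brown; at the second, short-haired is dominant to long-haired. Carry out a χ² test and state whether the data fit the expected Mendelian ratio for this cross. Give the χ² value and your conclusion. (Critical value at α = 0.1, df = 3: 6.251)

A dihybrid testcross with independent assortment gives a 1:1:1:1 ratio.
Total ratio parts = 4. Expected numbers out of 95:
  black short-haired: 95 × 1/4 = 23.75
  black long-haired: 95 × 1/4 = 23.75
  brown short-haired: 95 × 1/4 = 23.75
  brown long-haired: 95 × 1/4 = 23.75
χ² = Σ (O − E)² / E
  black short-haired: (22 − 23.75)² / 23.75 = 0.1289
  black long-haired: (13 − 23.75)² / 23.75 = 4.8658
  brown short-haired: (37 − 23.75)² / 23.75 = 7.3921
  brown long-haired: (23 − 23.75)² / 23.75 = 0.0237
χ² = 0.1289 + 4.8658 + 7.3921 + 0.0237 = 12.4105 ≈ 12.411
Degrees of freedom = 4 − 1 = 3; critical value at α = 0.1 is 6.251.
Since 12.411 > 6.251, we reject the null hypothesis — the data do not fit the 1:1:1:1 ratio.

12.411; not consistent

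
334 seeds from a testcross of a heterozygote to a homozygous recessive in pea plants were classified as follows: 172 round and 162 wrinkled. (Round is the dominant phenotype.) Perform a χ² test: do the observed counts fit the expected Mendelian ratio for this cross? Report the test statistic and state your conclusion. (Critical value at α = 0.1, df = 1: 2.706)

0.299; consistent

A testcross of a heterozygote (Aa × aa) gives a 1:1 phenotypic ratio.
Total ratio parts = 2. Expected numbers out of 334:
  round: 334 × 1/2 = 167
  wrinkled: 334 × 1/2 = 167
χ² = Σ (O − E)² / E
  round: (172 − 167)² / 167 = 0.1497
  wrinkled: (162 − 167)² / 167 = 0.1497
χ² = 0.1497 + 0.1497 = 0.2994 ≈ 0.299
Degrees of freedom = 2 − 1 = 1; critical value at α = 0.1 is 2.706.
Since 0.299 < 2.706, we fail to reject the null hypothesis — the data are consistent with the 1:1 ratio.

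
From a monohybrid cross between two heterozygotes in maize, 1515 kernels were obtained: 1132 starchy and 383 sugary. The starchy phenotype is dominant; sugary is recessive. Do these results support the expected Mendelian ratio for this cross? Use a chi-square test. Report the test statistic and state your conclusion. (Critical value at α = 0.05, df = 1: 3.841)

For a monohybrid cross between heterozygotes with complete dominance, the expected phenotypic ratio is 3:1.
Expected counts for N = 1515 under a 3:1 ratio (total parts = 4):
  starchy: 1515 × 3/4 = 1136.25
  sugary: 1515 × 1/4 = 378.75
χ² = Σ (O − E)² / E
  starchy: (1132 − 1136.25)² / 1136.25 = 0.0159
  sugary: (383 − 378.75)² / 378.75 = 0.0477
χ² = 0.0159 + 0.0477 = 0.0636 ≈ 0.064
Degrees of freedom = 2 − 1 = 1; critical value at α = 0.05 is 3.841.
Since 0.064 < 3.841, we fail to reject the null hypothesis — the data are consistent with the 3:1 ratio.

0.064; consistent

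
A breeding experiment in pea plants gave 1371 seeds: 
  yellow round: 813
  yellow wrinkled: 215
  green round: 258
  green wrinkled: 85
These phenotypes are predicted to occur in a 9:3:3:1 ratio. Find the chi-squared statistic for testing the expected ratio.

9.159

The 9:3:3:1 ratio has 16 parts, so with N = 1371 the expected counts are:
  yellow round: 1371 × 9/16 = 771.1875
  yellow wrinkled: 1371 × 3/16 = 257.0625
  green round: 1371 × 3/16 = 257.0625
  green wrinkled: 1371 × 1/16 = 85.6875
χ² = Σ (O − E)² / E
  yellow round: (813 − 771.1875)² / 771.1875 = 2.2670
  yellow wrinkled: (215 − 257.0625)² / 257.0625 = 6.8826
  green round: (258 − 257.0625)² / 257.0625 = 0.0034
  green wrinkled: (85 − 85.6875)² / 85.6875 = 0.0055
χ² = 2.2670 + 6.8826 + 0.0034 + 0.0055 = 9.1585 ≈ 9.159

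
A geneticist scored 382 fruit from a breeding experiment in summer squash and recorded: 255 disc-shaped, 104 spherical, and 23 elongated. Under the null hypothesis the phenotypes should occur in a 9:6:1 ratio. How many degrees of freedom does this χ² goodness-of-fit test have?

A goodness-of-fit test with 3 phenotype classes has df = 3 − 1 = 2.

2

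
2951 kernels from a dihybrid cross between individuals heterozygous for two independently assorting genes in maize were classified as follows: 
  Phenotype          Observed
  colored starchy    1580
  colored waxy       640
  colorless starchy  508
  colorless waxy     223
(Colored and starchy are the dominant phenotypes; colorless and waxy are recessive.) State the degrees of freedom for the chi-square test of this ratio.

A dihybrid F₂ with independent assortment and complete dominance at both loci gives a 9:3:3:1 phenotypic ratio.
A goodness-of-fit test with 4 phenotype classes has df = 4 − 1 = 3.

3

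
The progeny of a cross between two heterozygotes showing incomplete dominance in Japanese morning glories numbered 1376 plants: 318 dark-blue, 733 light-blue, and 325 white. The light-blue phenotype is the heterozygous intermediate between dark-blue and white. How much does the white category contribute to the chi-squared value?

With incomplete dominance, a heterozygote × heterozygote cross gives a 1:2:1 phenotypic ratio.
Expected counts for N = 1376 under a 1:2:1 ratio (total parts = 4):
  dark-blue: 1376 × 1/4 = 344
  light-blue: 1376 × 2/4 = 688
  white: 1376 × 1/4 = 344
Contribution of white: (325 − 344)² / 344 = 1.0494

1.049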